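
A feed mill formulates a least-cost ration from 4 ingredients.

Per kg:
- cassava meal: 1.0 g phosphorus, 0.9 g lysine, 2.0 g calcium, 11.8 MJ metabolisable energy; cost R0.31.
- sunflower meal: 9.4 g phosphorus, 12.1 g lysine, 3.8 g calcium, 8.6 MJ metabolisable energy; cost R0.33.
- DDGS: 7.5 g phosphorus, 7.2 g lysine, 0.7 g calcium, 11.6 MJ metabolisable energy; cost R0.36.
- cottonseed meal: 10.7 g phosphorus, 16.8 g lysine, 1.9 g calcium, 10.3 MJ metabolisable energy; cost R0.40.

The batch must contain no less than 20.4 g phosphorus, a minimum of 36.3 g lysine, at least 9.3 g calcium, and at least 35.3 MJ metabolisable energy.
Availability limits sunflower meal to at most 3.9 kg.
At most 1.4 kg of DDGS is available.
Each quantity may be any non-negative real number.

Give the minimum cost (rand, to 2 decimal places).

Set it up as a linear program. Let x1 = kg of cassava meal, x2 = kg of sunflower meal, x3 = kg of DDGS, x4 = kg of cottonseed meal.
Minimize 0.31x1 + 0.33x2 + 0.36x3 + 0.4x4 s.t.:
  1x1 + 9.4x2 + 7.5x3 + 10.7x4 ≥ 20.4   (phosphorus)
  0.9x1 + 12.1x2 + 7.2x3 + 16.8x4 ≥ 36.3   (lysine)
  2x1 + 3.8x2 + 0.7x3 + 1.9x4 ≥ 9.3   (calcium)
  11.8x1 + 8.6x2 + 11.6x3 + 10.3x4 ≥ 35.3   (metabolisable energy)
  x2 ≤ 3.9
  x3 ≤ 1.4
  x1, x2, x3, x4 ≥ 0.
The cheapest feasible vertex uses only cassava meal, sunflower meal, cottonseed meal; DDGS is not used. Binding constraints: lysine, calcium, metabolisable energy.
That vertex is x1 = 1.019, x2 = 1.341, x4 = 1.14.
Objective = 0.31·1.019 + 0.33·1.341 + 0.4·1.14 = 1.2144.

R1.21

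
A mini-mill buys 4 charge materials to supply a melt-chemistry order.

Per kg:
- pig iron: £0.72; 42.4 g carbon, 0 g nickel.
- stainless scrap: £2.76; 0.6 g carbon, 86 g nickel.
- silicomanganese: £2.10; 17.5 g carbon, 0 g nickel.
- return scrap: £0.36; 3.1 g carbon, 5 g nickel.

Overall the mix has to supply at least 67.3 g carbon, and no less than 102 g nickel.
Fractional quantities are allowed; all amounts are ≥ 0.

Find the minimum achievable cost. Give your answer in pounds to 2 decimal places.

Treat it as an LP. Let x1 = kg of pig iron, x2 = kg of stainless scrap, x3 = kg of silicomanganese, x4 = kg of return scrap.
min 0.72x1 + 2.76x2 + 2.1x3 + 0.36x4 with:
  42.4x1 + 0.6x2 + 17.5x3 + 3.1x4 ≥ 67.3   (carbon)
  86x2 + 5x4 ≥ 102   (nickel)
  x1, x2, x3, x4 ≥ 0.
The optimal basis is {pig iron, stainless scrap}; silicomanganese, return scrap drop out. Binding constraints: carbon and nickel.
So pig iron = 1.57 kg, stainless scrap = 1.186 kg.
Total cost: 0.72·1.57 + 2.76·1.186 = 4.4038.

£4.40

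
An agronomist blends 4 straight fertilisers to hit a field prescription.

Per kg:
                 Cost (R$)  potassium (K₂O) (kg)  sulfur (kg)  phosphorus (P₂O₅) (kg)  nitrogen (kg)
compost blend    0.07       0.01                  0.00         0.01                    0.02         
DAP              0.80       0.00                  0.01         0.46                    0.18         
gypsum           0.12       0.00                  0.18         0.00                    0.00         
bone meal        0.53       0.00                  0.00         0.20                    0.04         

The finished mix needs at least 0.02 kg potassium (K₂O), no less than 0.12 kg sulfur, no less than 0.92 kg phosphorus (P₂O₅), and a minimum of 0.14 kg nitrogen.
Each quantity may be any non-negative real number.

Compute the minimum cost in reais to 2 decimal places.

Let x1 = kg of compost blend, x2 = kg of DAP, x3 = kg of gypsum, x4 = kg of bone meal.
Minimise 0.07x1 + 0.8x2 + 0.12x3 + 0.53x4 s.t.:
  0.01x1 ≥ 0.02   (potassium (K₂O))
  0.01x2 + 0.18x3 ≥ 0.12   (sulfur)
  0.01x1 + 0.46x2 + 0.2x4 ≥ 0.92   (phosphorus (P₂O₅))
  0.02x1 + 0.18x2 + 0.04x4 ≥ 0.14   (nitrogen)
  x1, x2, x3, x4 ≥ 0.
The minimum-cost mix takes nothing from bone meal — only compost blend, DAP, gypsum. There the potassium (K₂O), sulfur, phosphorus (P₂O₅) constraints are tight.
Solving gives x1 = 2, x2 = 1.957, x3 = 0.558.
Cost = 0.07·2 + 0.8·1.957 + 0.12·0.558 = 1.7726.

R$1.77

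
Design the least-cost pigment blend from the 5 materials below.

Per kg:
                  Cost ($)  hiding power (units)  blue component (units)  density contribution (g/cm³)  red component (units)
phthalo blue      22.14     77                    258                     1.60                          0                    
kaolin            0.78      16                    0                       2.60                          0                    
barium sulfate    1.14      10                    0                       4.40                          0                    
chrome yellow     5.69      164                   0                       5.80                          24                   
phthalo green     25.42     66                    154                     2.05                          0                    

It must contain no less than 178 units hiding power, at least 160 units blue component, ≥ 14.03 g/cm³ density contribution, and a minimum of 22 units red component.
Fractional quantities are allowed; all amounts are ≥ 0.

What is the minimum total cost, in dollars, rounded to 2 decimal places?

$20.95

This is a linear program. Let x1 = kg of phthalo blue, x2 = kg of kaolin, x3 = kg of barium sulfate, x4 = kg of chrome yellow, x5 = kg of phthalo green.
Minimise 22.14x1 + 0.78x2 + 1.14x3 + 5.69x4 + 25.42x5 subject to:
  77x1 + 16x2 + 10x3 + 164x4 + 66x5 ≥ 178   (hiding power)
  258x1 + 154x5 ≥ 160   (blue component)
  1.6x1 + 2.6x2 + 4.4x3 + 5.8x4 + 2.05x5 ≥ 14.03   (density contribution)
  24x4 ≥ 22   (red component)
  x1, x2, x3, x4, x5 ≥ 0.
The cheapest feasible vertex uses only phthalo blue, barium sulfate, chrome yellow; kaolin, phthalo green are not used. There the blue component, density contribution, red component constraints are tight.
Solving gives x1 = 0.6202, x3 = 1.755, x4 = 0.9167.
Hence cost = 22.14·0.6202 + 1.14·1.755 + 5.69·0.9167 = $20.9480.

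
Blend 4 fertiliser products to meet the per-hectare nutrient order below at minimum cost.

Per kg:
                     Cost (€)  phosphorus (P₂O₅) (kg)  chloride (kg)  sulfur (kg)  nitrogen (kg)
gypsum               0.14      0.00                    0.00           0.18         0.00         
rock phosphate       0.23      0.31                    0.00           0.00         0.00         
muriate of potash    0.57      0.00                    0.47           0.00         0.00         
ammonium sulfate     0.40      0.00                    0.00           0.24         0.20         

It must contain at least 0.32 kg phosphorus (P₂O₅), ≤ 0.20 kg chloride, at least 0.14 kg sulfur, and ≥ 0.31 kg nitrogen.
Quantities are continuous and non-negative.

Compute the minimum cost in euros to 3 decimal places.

€0.857

Let x1 = kg of gypsum, x2 = kg of rock phosphate, x3 = kg of muriate of potash, x4 = kg of ammonium sulfate.
Minimize 0.14x1 + 0.23x2 + 0.57x3 + 0.4x4 s.t.:
  0.31x2 ≥ 0.32   (phosphorus (P₂O₅))
  0.47x3 ≤ 0.2   (chloride)
  0.18x1 + 0.24x4 ≥ 0.14   (sulfur)
  0.2x4 ≥ 0.31   (nitrogen)
  x1, x2, x3, x4 ≥ 0.
At the optimum only rock phosphate, ammonium sulfate are positive (gypsum, muriate of potash = 0). There the phosphorus (P₂O₅) and nitrogen constraints are tight.
Optimal quantities: rock phosphate = 1.032 kg, ammonium sulfate = 1.55 kg.
Total cost: 0.23·1.032 + 0.4·1.55 = 0.85736.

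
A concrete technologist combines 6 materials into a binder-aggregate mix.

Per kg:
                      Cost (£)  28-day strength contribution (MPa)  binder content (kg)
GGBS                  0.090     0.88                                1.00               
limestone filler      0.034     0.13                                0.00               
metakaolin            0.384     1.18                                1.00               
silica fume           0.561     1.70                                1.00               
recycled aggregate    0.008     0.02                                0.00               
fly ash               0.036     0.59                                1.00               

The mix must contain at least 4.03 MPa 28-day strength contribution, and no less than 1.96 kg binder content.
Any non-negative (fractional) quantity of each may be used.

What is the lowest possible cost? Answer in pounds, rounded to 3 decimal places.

This is a linear program. Let x1 = kg of GGBS, x2 = kg of limestone filler, x3 = kg of metakaolin, x4 = kg of silica fume, x5 = kg of recycled aggregate, x6 = kg of fly ash.
Minimise 0.09x1 + 0.034x2 + 0.384x3 + 0.561x4 + 0.008x5 + 0.036x6 with:
  0.88x1 + 0.13x2 + 1.18x3 + 1.7x4 + 0.02x5 + 0.59x6 ≥ 4.03   (28-day strength contribution)
  1x1 + 1x3 + 1x4 + 1x6 ≥ 1.96   (binder content)
  x1, x2, x3, x4, x5, x6 ≥ 0.
The cheapest feasible vertex uses only fly ash; GGBS, limestone filler, metakaolin, silica fume, recycled aggregate are not used. The 28-day strength contribution requirement is met with equality.
So fly ash = 6.831 kg.
Cost = 0.036·6.831 = 0.24592.

£0.246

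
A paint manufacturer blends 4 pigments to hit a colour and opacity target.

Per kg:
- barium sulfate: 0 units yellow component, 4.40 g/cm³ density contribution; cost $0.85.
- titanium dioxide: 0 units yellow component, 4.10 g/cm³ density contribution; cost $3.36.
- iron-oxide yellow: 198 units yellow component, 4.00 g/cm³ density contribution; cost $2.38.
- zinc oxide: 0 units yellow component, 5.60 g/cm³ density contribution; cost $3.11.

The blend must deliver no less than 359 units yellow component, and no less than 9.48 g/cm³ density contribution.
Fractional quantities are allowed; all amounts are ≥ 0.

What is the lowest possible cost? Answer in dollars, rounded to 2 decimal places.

$4.75

Treat it as an LP. Let x1 = kg of barium sulfate, x2 = kg of titanium dioxide, x3 = kg of iron-oxide yellow, x4 = kg of zinc oxide.
min 0.85x1 + 3.36x2 + 2.38x3 + 3.11x4 subject to:
  198x3 ≥ 359   (yellow component)
  4.4x1 + 4.1x2 + 4x3 + 5.6x4 ≥ 9.48   (density contribution)
  x1, x2, x3, x4 ≥ 0.
At the optimum only barium sulfate, iron-oxide yellow are positive (titanium dioxide, zinc oxide = 0). Binding constraints: yellow component and density contribution.
So barium sulfate = 0.5062 kg, iron-oxide yellow = 1.813 kg.
Objective = 0.85·0.5062 + 2.38·1.813 = 4.7452.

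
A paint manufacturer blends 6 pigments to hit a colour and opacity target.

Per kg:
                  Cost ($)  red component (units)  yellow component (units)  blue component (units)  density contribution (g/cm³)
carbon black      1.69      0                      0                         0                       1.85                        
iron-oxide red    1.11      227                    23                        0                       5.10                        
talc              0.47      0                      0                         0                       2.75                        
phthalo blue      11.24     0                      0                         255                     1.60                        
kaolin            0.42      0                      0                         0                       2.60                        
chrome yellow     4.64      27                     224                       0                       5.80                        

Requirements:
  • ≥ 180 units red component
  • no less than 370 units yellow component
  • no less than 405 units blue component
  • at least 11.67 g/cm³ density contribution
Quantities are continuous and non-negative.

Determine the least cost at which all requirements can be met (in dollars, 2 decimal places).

$25.90

Let x1 = kg of carbon black, x2 = kg of iron-oxide red, x3 = kg of talc, x4 = kg of phthalo blue, x5 = kg of kaolin, x6 = kg of chrome yellow.
min 1.69x1 + 1.11x2 + 0.47x3 + 11.24x4 + 0.42x5 + 4.64x6 with:
  227x2 + 27x6 ≥ 180   (red component)
  23x2 + 224x6 ≥ 370   (yellow component)
  255x4 ≥ 405   (blue component)
  1.85x1 + 5.1x2 + 2.75x3 + 1.6x4 + 2.6x5 + 5.8x6 ≥ 11.67   (density contribution)
  x1, x2, x3, x4, x5, x6 ≥ 0.
At the optimum only iron-oxide red, phthalo blue, chrome yellow are positive (carbon black, talc, kaolin = 0). The red component, yellow component, blue component requirements are met with equality.
Solving gives x2 = 0.6039, x4 = 1.588, x6 = 1.59.
Cost = 1.11·0.6039 + 11.24·1.588 + 4.64·1.59 = 25.8970.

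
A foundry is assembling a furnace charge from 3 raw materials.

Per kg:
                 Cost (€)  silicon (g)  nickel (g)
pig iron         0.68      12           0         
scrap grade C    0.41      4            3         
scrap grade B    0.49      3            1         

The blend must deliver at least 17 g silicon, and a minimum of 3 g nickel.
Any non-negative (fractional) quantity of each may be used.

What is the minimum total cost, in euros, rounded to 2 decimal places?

€1.15

Let x1 = kg of pig iron, x2 = kg of scrap grade C, x3 = kg of scrap grade B.
min 0.68x1 + 0.41x2 + 0.49x3 s.t.:
  12x1 + 4x2 + 3x3 ≥ 17   (silicon)
  3x2 + 1x3 ≥ 3   (nickel)
  x1, x2, x3 ≥ 0.
The cheapest feasible vertex uses only pig iron, scrap grade C; scrap grade B is not used. The silicon and nickel requirements are met with equality.
Solving gives x1 = 1.083, x2 = 1.
Cost = 0.68·1.083 + 0.41·1 = 1.1464.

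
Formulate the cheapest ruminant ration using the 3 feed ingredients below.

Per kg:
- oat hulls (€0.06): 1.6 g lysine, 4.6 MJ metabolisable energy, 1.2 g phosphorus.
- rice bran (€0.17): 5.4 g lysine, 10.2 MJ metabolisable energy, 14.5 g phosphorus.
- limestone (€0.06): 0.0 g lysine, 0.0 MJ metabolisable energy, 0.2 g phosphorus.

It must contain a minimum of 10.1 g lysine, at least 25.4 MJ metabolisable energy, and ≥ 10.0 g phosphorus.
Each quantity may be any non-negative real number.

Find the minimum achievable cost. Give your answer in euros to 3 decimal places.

€0.357

Let x1 = kg of oat hulls, x2 = kg of rice bran, x3 = kg of limestone.
min 0.06x1 + 0.17x2 + 0.06x3 subject to:
  1.6x1 + 5.4x2 ≥ 10.1   (lysine)
  4.6x1 + 10.2x2 ≥ 25.4   (metabolisable energy)
  1.2x1 + 14.5x2 + 0.2x3 ≥ 10   (phosphorus)
  x1, x2, x3 ≥ 0.
At the optimum only oat hulls, rice bran are positive (limestone = 0). Binding constraints: lysine and metabolisable energy.
Optimal quantities: oat hulls = 4.007 kg, rice bran = 0.6831 kg.
Objective = 0.06·4.007 + 0.17·0.6831 = 0.35655.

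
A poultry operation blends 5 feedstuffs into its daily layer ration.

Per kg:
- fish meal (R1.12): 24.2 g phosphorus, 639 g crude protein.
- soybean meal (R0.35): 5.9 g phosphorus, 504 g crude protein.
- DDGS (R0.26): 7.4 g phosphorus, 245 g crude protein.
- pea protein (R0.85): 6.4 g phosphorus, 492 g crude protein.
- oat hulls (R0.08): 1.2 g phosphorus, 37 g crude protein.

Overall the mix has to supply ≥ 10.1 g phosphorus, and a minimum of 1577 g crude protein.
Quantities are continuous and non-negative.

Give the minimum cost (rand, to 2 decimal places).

Set it up as a linear program. Let x1 = kg of fish meal, x2 = kg of soybean meal, x3 = kg of DDGS, x4 = kg of pea protein, x5 = kg of oat hulls.
min 1.12x1 + 0.35x2 + 0.26x3 + 0.85x4 + 0.08x5 subject to:
  24.2x1 + 5.9x2 + 7.4x3 + 6.4x4 + 1.2x5 ≥ 10.1   (phosphorus)
  639x1 + 504x2 + 245x3 + 492x4 + 37x5 ≥ 1577   (crude protein)
  x1, x2, x3, x4, x5 ≥ 0.
The cheapest feasible vertex uses only soybean meal; fish meal, DDGS, pea protein, oat hulls are not used. The crude protein requirement is met with equality.
So soybean meal = 3.129 kg.
Total cost: 0.35·3.129 = 1.0952.

R1.10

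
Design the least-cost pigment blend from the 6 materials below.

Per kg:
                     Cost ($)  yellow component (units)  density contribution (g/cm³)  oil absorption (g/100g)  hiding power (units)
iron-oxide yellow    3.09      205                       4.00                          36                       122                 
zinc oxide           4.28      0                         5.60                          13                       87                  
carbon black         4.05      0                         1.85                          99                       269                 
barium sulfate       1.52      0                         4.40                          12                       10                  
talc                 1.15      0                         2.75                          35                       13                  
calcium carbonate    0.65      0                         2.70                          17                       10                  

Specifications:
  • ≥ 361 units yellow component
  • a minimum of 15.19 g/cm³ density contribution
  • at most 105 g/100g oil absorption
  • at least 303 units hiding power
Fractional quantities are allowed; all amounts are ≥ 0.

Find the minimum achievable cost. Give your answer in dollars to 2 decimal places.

$9.16

Let x1 = kg of iron-oxide yellow, x2 = kg of zinc oxide, x3 = kg of carbon black, x4 = kg of barium sulfate, x5 = kg of talc, x6 = kg of calcium carbonate.
Minimise 3.09x1 + 4.28x2 + 4.05x3 + 1.52x4 + 1.15x5 + 0.65x6 subject to:
  205x1 ≥ 361   (yellow component)
  4x1 + 5.6x2 + 1.85x3 + 4.4x4 + 2.75x5 + 2.7x6 ≥ 15.19   (density contribution)
  36x1 + 13x2 + 99x3 + 12x4 + 35x5 + 17x6 ≤ 105   (oil absorption)
  122x1 + 87x2 + 269x3 + 10x4 + 13x5 + 10x6 ≥ 303   (hiding power)
  x1, x2, x3, x4, x5, x6 ≥ 0.
At the optimum only iron-oxide yellow, barium sulfate, calcium carbonate are positive (zinc oxide, carbon black, talc = 0). The density contribution, oil absorption, hiding power requirements are met with equality.
Optimal quantities: iron-oxide yellow = 2.363 kg, barium sulfate = 1.031 kg, calcium carbonate = 0.4456 kg.
Total cost: 3.09·2.363 + 1.52·1.031 + 0.65·0.4456 = 9.1584.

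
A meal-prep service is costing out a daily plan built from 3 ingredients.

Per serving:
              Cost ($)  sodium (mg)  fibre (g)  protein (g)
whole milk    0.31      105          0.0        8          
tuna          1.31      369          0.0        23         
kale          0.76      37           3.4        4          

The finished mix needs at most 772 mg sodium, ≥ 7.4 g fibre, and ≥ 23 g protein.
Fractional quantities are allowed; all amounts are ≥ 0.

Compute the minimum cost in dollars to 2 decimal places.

Let x1 = servings of whole milk, x2 = servings of tuna, x3 = servings of kale.
Minimise 0.31x1 + 1.31x2 + 0.76x3 subject to:
  105x1 + 369x2 + 37x3 ≤ 772   (sodium)
  3.4x3 ≥ 7.4   (fibre)
  8x1 + 23x2 + 4x3 ≥ 23   (protein)
  x1, x2, x3 ≥ 0.
The cheapest feasible vertex uses only whole milk, kale; tuna is not used. There the fibre and protein constraints are tight.
So whole milk = 1.787 servings, kale = 2.176 servings.
Objective = 0.31·1.787 + 0.76·2.176 = 2.2077.

$2.21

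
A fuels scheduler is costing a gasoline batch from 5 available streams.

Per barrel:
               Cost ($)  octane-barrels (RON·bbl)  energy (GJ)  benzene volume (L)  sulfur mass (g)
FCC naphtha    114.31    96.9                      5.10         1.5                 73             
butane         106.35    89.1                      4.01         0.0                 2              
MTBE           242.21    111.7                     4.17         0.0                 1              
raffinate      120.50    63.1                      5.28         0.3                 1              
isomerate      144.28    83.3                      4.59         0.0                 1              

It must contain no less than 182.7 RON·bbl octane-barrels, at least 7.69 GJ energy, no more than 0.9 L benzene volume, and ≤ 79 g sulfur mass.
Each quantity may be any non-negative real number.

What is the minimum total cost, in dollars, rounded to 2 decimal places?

Let x1 = barrels of FCC naphtha, x2 = barrels of butane, x3 = barrels of MTBE, x4 = barrels of raffinate, x5 = barrels of isomerate.
min 114.31x1 + 106.35x2 + 242.21x3 + 120.5x4 + 144.28x5 subject to:
  96.9x1 + 89.1x2 + 111.7x3 + 63.1x4 + 83.3x5 ≥ 182.7   (octane-barrels)
  5.1x1 + 4.01x2 + 4.17x3 + 5.28x4 + 4.59x5 ≥ 7.69   (energy)
  1.5x1 + 0.3x4 ≤ 0.9   (benzene volume)
  73x1 + 2x2 + 1x3 + 1x4 + 1x5 ≤ 79   (sulfur mass)
  x1, x2, x3, x4, x5 ≥ 0.
At the optimum only FCC naphtha, butane are positive (MTBE, raffinate, isomerate = 0). There the octane-barrels and benzene volume constraints are tight.
So FCC naphtha = 0.6 barrels, butane = 1.398 barrels.
Cost = 114.31·0.6 + 106.35·1.398 = 217.2633.

$217.26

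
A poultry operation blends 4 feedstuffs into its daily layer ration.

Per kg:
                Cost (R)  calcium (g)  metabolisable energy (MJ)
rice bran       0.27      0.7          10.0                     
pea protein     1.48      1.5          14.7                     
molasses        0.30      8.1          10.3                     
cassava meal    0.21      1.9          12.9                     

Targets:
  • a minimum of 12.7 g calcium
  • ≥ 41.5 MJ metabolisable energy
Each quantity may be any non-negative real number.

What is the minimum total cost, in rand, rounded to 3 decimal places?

This is a linear program. Let x1 = kg of rice bran, x2 = kg of pea protein, x3 = kg of molasses, x4 = kg of cassava meal.
min 0.27x1 + 1.48x2 + 0.3x3 + 0.21x4 with:
  0.7x1 + 1.5x2 + 8.1x3 + 1.9x4 ≥ 12.7   (calcium)
  10x1 + 14.7x2 + 10.3x3 + 12.9x4 ≥ 41.5   (metabolisable energy)
  x1, x2, x3, x4 ≥ 0.
At the optimum only molasses, cassava meal are positive (rice bran, pea protein = 0). The calcium and metabolisable energy requirements are met with equality.
Solving gives x3 = 1.001, x4 = 2.418.
Total cost: 0.3·1.001 + 0.21·2.418 = 0.80808.

R0.808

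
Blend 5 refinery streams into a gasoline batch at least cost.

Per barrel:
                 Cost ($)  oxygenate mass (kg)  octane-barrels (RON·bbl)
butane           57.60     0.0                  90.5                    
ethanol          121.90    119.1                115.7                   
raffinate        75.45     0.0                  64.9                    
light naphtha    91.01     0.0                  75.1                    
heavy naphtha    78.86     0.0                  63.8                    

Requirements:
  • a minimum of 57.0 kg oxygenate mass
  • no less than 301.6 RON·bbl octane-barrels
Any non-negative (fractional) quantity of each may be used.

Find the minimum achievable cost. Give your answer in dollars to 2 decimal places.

Set it up as a linear program. Let x1 = barrels of butane, x2 = barrels of ethanol, x3 = barrels of raffinate, x4 = barrels of light naphtha, x5 = barrels of heavy naphtha.
min 57.6x1 + 121.9x2 + 75.45x3 + 91.01x4 + 78.86x5 s.t.:
  119.1x2 ≥ 57   (oxygenate mass)
  90.5x1 + 115.7x2 + 64.9x3 + 75.1x4 + 63.8x5 ≥ 301.6   (octane-barrels)
  x1, x2, x3, x4, x5 ≥ 0.
The minimum-cost mix takes nothing from raffinate, light naphtha, heavy naphtha — only butane, ethanol. There the oxygenate mass and octane-barrels constraints are tight.
Solving gives x1 = 2.7207, x2 = 0.47859.
Total cost: 57.6·2.7207 + 121.9·0.47859 = 215.0524.

$215.05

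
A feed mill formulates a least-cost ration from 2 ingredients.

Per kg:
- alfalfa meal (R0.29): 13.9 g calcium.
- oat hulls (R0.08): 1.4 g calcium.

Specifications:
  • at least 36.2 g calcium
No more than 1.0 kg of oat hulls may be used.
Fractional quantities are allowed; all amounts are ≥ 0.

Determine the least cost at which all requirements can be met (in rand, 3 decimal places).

R0.755

Set it up as a linear program. Let x1 = kg of alfalfa meal, x2 = kg of oat hulls.
Minimise 0.29x1 + 0.08x2 with:
  13.9x1 + 1.4x2 ≥ 36.2   (calcium)
  x2 ≤ 1
  x1, x2 ≥ 0.
The cheapest feasible vertex uses only alfalfa meal; oat hulls is not used. There the calcium constraint is tight.
So alfalfa meal = 2.604 kg.
Hence cost = 0.29·2.604 = R0.75516.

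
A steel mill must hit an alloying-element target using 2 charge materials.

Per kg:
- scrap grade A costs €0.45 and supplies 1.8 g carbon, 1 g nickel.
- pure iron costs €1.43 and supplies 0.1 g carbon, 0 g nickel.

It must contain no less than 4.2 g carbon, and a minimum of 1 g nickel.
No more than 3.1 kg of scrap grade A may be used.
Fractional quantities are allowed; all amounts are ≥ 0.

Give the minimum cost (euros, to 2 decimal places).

€1.05

This is a linear program. Let x1 = kg of scrap grade A, x2 = kg of pure iron.
Minimize 0.45x1 + 1.43x2 subject to:
  1.8x1 + 0.1x2 ≥ 4.2   (carbon)
  1x1 ≥ 1   (nickel)
  x1 ≤ 3.1
  x1, x2 ≥ 0.
The optimal basis is {scrap grade A}; pure iron drops out. Binding constraint: carbon.
Optimal quantities: scrap grade A = 2.333 kg.
Cost = 0.45·2.333 = 1.0499.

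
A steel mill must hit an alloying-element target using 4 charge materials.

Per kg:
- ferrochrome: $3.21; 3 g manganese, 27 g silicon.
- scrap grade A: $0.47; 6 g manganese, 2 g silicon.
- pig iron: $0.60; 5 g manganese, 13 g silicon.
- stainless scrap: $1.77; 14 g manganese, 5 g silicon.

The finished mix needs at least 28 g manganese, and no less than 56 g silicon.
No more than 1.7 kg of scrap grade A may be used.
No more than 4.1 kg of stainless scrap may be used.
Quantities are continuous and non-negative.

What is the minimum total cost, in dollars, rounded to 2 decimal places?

$3.05

Let x1 = kg of ferrochrome, x2 = kg of scrap grade A, x3 = kg of pig iron, x4 = kg of stainless scrap.
Minimise 3.21x1 + 0.47x2 + 0.6x3 + 1.77x4 subject to:
  3x1 + 6x2 + 5x3 + 14x4 ≥ 28   (manganese)
  27x1 + 2x2 + 13x3 + 5x4 ≥ 56   (silicon)
  x2 ≤ 1.7
  x4 ≤ 4.1
  x1, x2, x3, x4 ≥ 0.
At the optimum only scrap grade A, pig iron are positive (ferrochrome, stainless scrap = 0). The manganese and silicon requirements are met with equality.
Optimal quantities: scrap grade A = 1.235 kg, pig iron = 4.118 kg.
Objective = 0.47·1.235 + 0.6·4.118 = 3.0513.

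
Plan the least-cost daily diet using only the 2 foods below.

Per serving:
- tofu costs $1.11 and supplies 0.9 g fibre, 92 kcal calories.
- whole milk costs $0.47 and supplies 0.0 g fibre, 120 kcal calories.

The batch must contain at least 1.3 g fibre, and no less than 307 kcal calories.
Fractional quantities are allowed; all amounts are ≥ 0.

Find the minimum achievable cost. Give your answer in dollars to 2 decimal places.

$2.29

Let x1 = servings of tofu, x2 = servings of whole milk.
Minimize 1.11x1 + 0.47x2 s.t.:
  0.9x1 ≥ 1.3   (fibre)
  92x1 + 120x2 ≥ 307   (calories)
  x1, x2 ≥ 0.
Both inputs are positive at the optimum. Binding constraints: fibre and calories.
That vertex is x1 = 1.4444, x2 = 1.4509.
Hence cost = 1.11·1.4444 + 0.47·1.4509 = $2.2852.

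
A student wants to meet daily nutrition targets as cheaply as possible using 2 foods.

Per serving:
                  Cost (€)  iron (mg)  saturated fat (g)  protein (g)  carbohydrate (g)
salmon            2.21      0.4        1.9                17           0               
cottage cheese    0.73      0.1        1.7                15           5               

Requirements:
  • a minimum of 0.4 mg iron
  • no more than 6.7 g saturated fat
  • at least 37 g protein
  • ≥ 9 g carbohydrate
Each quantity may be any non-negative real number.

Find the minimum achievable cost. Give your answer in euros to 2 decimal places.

Set it up as a linear program. Let x1 = servings of salmon, x2 = servings of cottage cheese.
Minimize 2.21x1 + 0.73x2 with:
  0.4x1 + 0.1x2 ≥ 0.4   (iron)
  1.9x1 + 1.7x2 ≤ 6.7   (saturated fat)
  17x1 + 15x2 ≥ 37   (protein)
  5x2 ≥ 9   (carbohydrate)
  x1, x2 ≥ 0.
Both inputs are positive at the optimum. There the iron and protein constraints are tight.
That vertex is x1 = 0.5349, x2 = 1.86.
Cost = 2.21·0.5349 + 0.73·1.86 = 2.5399.

€2.54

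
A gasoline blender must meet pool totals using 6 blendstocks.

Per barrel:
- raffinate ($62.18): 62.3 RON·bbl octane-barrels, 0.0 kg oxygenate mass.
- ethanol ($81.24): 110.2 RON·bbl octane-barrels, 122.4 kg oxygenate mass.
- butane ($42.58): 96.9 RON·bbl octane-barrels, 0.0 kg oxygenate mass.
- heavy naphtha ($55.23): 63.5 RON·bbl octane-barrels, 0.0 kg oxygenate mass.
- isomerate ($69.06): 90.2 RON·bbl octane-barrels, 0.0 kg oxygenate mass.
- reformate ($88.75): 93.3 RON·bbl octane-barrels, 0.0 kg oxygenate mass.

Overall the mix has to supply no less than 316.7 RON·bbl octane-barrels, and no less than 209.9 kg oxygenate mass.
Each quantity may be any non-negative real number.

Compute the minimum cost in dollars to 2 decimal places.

Let x1 = barrels of raffinate, x2 = barrels of ethanol, x3 = barrels of butane, x4 = barrels of heavy naphtha, x5 = barrels of isomerate, x6 = barrels of reformate.
Minimise 62.18x1 + 81.24x2 + 42.58x3 + 55.23x4 + 69.06x5 + 88.75x6 s.t.:
  62.3x1 + 110.2x2 + 96.9x3 + 63.5x4 + 90.2x5 + 93.3x6 ≥ 316.7   (octane-barrels)
  122.4x2 ≥ 209.9   (oxygenate mass)
  x1, x2, x3, x4, x5, x6 ≥ 0.
The cheapest feasible vertex uses only ethanol, butane; raffinate, heavy naphtha, isomerate, reformate are not used. There the octane-barrels and oxygenate mass constraints are tight.
Solving gives x2 = 1.7149, x3 = 1.3181.
Total cost: 81.24·1.7149 + 42.58·1.3181 = 195.4432.

$195.44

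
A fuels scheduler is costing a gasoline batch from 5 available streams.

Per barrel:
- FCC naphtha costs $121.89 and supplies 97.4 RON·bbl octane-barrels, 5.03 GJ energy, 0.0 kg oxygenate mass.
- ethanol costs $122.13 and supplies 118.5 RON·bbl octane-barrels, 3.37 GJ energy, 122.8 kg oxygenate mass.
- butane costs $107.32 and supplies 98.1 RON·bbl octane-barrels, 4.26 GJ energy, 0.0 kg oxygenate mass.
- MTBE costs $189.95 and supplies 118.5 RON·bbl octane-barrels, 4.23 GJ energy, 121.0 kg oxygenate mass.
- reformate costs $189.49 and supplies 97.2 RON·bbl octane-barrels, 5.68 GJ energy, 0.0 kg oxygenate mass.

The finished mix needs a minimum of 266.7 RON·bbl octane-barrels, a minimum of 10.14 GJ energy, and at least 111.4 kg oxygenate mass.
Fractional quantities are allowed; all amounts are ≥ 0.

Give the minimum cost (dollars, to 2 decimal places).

This is a linear program. Let x1 = barrels of FCC naphtha, x2 = barrels of ethanol, x3 = barrels of butane, x4 = barrels of MTBE, x5 = barrels of reformate.
min 121.89x1 + 122.13x2 + 107.32x3 + 189.95x4 + 189.49x5 subject to:
  97.4x1 + 118.5x2 + 98.1x3 + 118.5x4 + 97.2x5 ≥ 266.7   (octane-barrels)
  5.03x1 + 3.37x2 + 4.26x3 + 4.23x4 + 5.68x5 ≥ 10.14   (energy)
  122.8x2 + 121x4 ≥ 111.4   (oxygenate mass)
  x1, x2, x3, x4, x5 ≥ 0.
The optimal basis is {FCC naphtha, ethanol, butane}; MTBE, reformate drop out. The octane-barrels, energy, oxygenate mass requirements are met with equality.
Optimal quantities: FCC naphtha = 0.21182 barrels, ethanol = 0.90717 barrels, butane = 1.4125 barrels.
Total cost: 121.89·0.21182 + 122.13·0.90717 + 107.32·1.4125 = 288.2009.

$288.20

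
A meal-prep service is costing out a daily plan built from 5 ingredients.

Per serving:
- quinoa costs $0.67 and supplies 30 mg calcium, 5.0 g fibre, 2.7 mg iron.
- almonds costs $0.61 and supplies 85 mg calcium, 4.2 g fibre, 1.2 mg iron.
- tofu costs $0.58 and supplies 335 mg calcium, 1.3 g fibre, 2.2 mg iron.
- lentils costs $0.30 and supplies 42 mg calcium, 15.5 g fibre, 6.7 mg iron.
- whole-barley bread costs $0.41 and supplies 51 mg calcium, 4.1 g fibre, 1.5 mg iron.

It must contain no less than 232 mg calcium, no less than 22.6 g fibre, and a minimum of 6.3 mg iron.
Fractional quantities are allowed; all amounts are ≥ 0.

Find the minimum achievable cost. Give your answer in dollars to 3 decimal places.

$0.723

Let x1 = servings of quinoa, x2 = servings of almonds, x3 = servings of tofu, x4 = servings of lentils, x5 = servings of whole-barley bread.
min 0.67x1 + 0.61x2 + 0.58x3 + 0.3x4 + 0.41x5 with:
  30x1 + 85x2 + 335x3 + 42x4 + 51x5 ≥ 232   (calcium)
  5x1 + 4.2x2 + 1.3x3 + 15.5x4 + 4.1x5 ≥ 22.6   (fibre)
  2.7x1 + 1.2x2 + 2.2x3 + 6.7x4 + 1.5x5 ≥ 6.3   (iron)
  x1, x2, x3, x4, x5 ≥ 0.
At the optimum only tofu, lentils are positive (quinoa, almonds, whole-barley bread = 0). The calcium and fibre requirements are met with equality.
Optimal quantities: tofu = 0.5152 servings, lentils = 1.415 servings.
Objective = 0.58·0.5152 + 0.3·1.415 = 0.72332.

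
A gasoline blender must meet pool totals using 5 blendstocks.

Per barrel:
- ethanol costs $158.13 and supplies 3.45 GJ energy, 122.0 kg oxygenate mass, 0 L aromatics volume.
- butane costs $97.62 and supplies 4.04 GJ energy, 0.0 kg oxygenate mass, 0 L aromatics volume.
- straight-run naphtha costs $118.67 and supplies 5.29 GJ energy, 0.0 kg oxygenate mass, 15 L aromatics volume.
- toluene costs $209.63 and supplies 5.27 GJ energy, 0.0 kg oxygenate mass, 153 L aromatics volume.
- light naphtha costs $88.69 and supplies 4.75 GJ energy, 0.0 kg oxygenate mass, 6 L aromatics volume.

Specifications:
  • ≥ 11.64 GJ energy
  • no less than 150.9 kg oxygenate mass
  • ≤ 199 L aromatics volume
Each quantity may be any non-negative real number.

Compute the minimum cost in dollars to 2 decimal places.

$333.25

Treat it as an LP. Let x1 = barrels of ethanol, x2 = barrels of butane, x3 = barrels of straight-run naphtha, x4 = barrels of toluene, x5 = barrels of light naphtha.
min 158.13x1 + 97.62x2 + 118.67x3 + 209.63x4 + 88.69x5 s.t.:
  3.45x1 + 4.04x2 + 5.29x3 + 5.27x4 + 4.75x5 ≥ 11.64   (energy)
  122x1 ≥ 150.9   (oxygenate mass)
  15x3 + 153x4 + 6x5 ≤ 199   (aromatics volume)
  x1, x2, x3, x4, x5 ≥ 0.
The cheapest feasible vertex uses only ethanol, light naphtha; butane, straight-run naphtha, toluene are not used. There the energy and oxygenate mass constraints are tight.
Optimal quantities: ethanol = 1.237 barrels, light naphtha = 1.552 barrels.
Cost = 158.13·1.237 + 88.69·1.552 = 333.2537.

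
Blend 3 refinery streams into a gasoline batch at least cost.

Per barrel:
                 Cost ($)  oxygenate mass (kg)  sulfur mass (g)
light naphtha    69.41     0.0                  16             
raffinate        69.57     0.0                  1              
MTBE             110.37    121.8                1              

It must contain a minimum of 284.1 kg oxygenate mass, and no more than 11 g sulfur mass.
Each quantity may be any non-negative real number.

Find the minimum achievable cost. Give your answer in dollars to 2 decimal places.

$257.44

Let x1 = barrels of light naphtha, x2 = barrels of raffinate, x3 = barrels of MTBE.
Minimise 69.41x1 + 69.57x2 + 110.37x3 subject to:
  121.8x3 ≥ 284.1   (oxygenate mass)
  16x1 + 1x2 + 1x3 ≤ 11   (sulfur mass)
  x1, x2, x3 ≥ 0.
The cheapest feasible vertex uses only MTBE; light naphtha, raffinate are not used. There the oxygenate mass constraint is tight.
That vertex is x3 = 2.3325.
Cost = 110.37·2.3325 = 257.4380.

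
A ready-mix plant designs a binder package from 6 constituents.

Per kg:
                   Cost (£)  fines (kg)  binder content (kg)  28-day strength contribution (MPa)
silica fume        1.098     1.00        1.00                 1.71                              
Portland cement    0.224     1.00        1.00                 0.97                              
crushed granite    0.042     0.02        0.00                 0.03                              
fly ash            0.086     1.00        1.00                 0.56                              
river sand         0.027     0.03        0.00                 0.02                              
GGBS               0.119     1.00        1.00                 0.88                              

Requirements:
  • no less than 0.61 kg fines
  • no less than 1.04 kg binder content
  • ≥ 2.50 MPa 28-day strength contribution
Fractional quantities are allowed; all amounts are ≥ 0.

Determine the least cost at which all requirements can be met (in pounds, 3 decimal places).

£0.338

Let x1 = kg of silica fume, x2 = kg of Portland cement, x3 = kg of crushed granite, x4 = kg of fly ash, x5 = kg of river sand, x6 = kg of GGBS.
Minimise 1.098x1 + 0.224x2 + 0.042x3 + 0.086x4 + 0.027x5 + 0.119x6 subject to:
  1x1 + 1x2 + 0.02x3 + 1x4 + 0.03x5 + 1x6 ≥ 0.61   (fines)
  1x1 + 1x2 + 1x4 + 1x6 ≥ 1.04   (binder content)
  1.71x1 + 0.97x2 + 0.03x3 + 0.56x4 + 0.02x5 + 0.88x6 ≥ 2.5   (28-day strength contribution)
  x1, x2, x3, x4, x5, x6 ≥ 0.
At the optimum only GGBS is positive (silica fume, Portland cement, crushed granite, fly ash, river sand = 0). The 28-day strength contribution requirement is met with equality.
So GGBS = 2.841 kg.
Total cost: 0.119·2.841 = 0.33808.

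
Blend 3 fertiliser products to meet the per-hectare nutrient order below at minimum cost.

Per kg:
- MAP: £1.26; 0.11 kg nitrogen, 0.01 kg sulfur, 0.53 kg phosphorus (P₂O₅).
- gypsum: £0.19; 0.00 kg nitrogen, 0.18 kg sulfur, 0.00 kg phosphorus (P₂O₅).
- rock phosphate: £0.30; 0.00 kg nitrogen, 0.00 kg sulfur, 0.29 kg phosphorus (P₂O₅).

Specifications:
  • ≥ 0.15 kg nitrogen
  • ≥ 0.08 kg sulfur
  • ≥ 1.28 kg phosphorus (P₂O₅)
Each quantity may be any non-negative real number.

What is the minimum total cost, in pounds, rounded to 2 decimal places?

Let x1 = kg of MAP, x2 = kg of gypsum, x3 = kg of rock phosphate.
min 1.26x1 + 0.19x2 + 0.3x3 s.t.:
  0.11x1 ≥ 0.15   (nitrogen)
  0.01x1 + 0.18x2 ≥ 0.08   (sulfur)
  0.53x1 + 0.29x3 ≥ 1.28   (phosphorus (P₂O₅))
  x1, x2, x3 ≥ 0.
The optimal mix uses every input. Binding constraints: nitrogen, sulfur, phosphorus (P₂O₅).
So MAP = 1.3636 kg, gypsum = 0.36869 kg, rock phosphate = 1.9216 kg.
Hence cost = 1.26·1.3636 + 0.19·0.36869 + 0.3·1.9216 = £2.3647.

£2.36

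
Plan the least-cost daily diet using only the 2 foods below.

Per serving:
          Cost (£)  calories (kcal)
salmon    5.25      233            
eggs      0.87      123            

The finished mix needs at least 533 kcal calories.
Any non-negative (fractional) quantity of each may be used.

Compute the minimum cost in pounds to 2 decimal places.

£3.77

Let x1 = servings of salmon, x2 = servings of eggs.
Minimize 5.25x1 + 0.87x2 with:
  233x1 + 123x2 ≥ 533   (calories)
  x1, x2 ≥ 0.
At the optimum only eggs is positive (salmon = 0). Binding constraint: calories.
That vertex is x2 = 4.333.
Cost = 0.87·4.333 = 3.7697.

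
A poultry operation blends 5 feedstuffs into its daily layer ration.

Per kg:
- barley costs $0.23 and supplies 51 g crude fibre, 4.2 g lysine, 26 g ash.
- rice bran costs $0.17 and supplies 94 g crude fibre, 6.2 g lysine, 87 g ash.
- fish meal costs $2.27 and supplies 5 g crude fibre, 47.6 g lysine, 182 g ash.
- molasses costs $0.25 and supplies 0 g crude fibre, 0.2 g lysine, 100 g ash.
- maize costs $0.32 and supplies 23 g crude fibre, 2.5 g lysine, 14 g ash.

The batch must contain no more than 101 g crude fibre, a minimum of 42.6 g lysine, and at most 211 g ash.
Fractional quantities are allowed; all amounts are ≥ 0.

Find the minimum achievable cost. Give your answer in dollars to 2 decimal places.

$1.94

Treat it as an LP. Let x1 = kg of barley, x2 = kg of rice bran, x3 = kg of fish meal, x4 = kg of molasses, x5 = kg of maize.
min 0.23x1 + 0.17x2 + 2.27x3 + 0.25x4 + 0.32x5 subject to:
  51x1 + 94x2 + 5x3 + 23x5 ≤ 101   (crude fibre)
  4.2x1 + 6.2x2 + 47.6x3 + 0.2x4 + 2.5x5 ≥ 42.6   (lysine)
  26x1 + 87x2 + 182x3 + 100x4 + 14x5 ≤ 211   (ash)
  x1, x2, x3, x4, x5 ≥ 0.
The optimal basis is {rice bran, fish meal}; barley, molasses, maize drop out. The lysine and ash requirements are met with equality.
Optimal quantities: rice bran = 0.7602 kg, fish meal = 0.7959 kg.
Hence cost = 0.17·0.7602 + 2.27·0.7959 = $1.9359.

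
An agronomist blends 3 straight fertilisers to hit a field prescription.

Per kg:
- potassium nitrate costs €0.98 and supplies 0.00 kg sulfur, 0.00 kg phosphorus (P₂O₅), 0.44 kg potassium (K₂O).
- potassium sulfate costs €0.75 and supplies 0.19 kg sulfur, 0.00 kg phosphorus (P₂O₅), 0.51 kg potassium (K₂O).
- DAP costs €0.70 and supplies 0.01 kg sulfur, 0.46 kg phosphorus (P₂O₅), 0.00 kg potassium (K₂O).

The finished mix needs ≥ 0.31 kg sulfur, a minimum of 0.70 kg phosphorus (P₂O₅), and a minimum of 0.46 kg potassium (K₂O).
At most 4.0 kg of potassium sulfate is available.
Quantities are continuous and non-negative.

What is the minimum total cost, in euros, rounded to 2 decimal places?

Let x1 = kg of potassium nitrate, x2 = kg of potassium sulfate, x3 = kg of DAP.
min 0.98x1 + 0.75x2 + 0.7x3 s.t.:
  0.19x2 + 0.01x3 ≥ 0.31   (sulfur)
  0.46x3 ≥ 0.7   (phosphorus (P₂O₅))
  0.44x1 + 0.51x2 ≥ 0.46   (potassium (K₂O))
  x2 ≤ 4
  x1, x2, x3 ≥ 0.
The cheapest feasible vertex uses only potassium sulfate, DAP; potassium nitrate is not used. There the sulfur and phosphorus (P₂O₅) constraints are tight.
That vertex is x2 = 1.551, x3 = 1.522.
Total cost: 0.75·1.551 + 0.7·1.522 = 2.2287.

€2.23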